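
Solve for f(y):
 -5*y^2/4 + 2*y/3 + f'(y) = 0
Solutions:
 f(y) = C1 + 5*y^3/12 - y^2/3


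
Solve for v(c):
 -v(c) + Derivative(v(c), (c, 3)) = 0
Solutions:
 v(c) = C3*exp(c) + (C1*sin(sqrt(3)*c/2) + C2*cos(sqrt(3)*c/2))*exp(-c/2)


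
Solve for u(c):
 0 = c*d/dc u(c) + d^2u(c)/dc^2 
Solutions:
 u(c) = C1 + C2*erf(sqrt(2)*c/2)


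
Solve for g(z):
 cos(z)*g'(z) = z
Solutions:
 g(z) = C1 + Integral(z/cos(z), z)


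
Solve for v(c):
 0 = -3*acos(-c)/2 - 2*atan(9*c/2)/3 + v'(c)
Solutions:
 v(c) = C1 + 3*c*acos(-c)/2 + 2*c*atan(9*c/2)/3 + 3*sqrt(1 - c^2)/2 - 2*log(81*c^2 + 4)/27


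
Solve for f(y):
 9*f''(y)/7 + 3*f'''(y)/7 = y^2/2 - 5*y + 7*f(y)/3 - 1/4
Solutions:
 f(y) = C1*exp(-y*(18^(1/3)/(2*(7*sqrt(13) + 31)^(1/3)) + 12^(1/3)*(7*sqrt(13) + 31)^(1/3)/12 + 1))*sin(2^(1/3)*3^(1/6)*y*(-2^(1/3)*3^(2/3)*(7*sqrt(13) + 31)^(1/3) + 18/(7*sqrt(13) + 31)^(1/3))/12) + C2*exp(-y*(18^(1/3)/(2*(7*sqrt(13) + 31)^(1/3)) + 12^(1/3)*(7*sqrt(13) + 31)^(1/3)/12 + 1))*cos(2^(1/3)*3^(1/6)*y*(-2^(1/3)*3^(2/3)*(7*sqrt(13) + 31)^(1/3) + 18/(7*sqrt(13) + 31)^(1/3))/12) + C3*exp(y*(-1 + 18^(1/3)/(7*sqrt(13) + 31)^(1/3) + 12^(1/3)*(7*sqrt(13) + 31)^(1/3)/6)) - 3*y^2/14 + 15*y/7 - 177/1372


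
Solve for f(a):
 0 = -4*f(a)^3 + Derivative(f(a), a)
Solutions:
 f(a) = -sqrt(2)*sqrt(-1/(C1 + 4*a))/2
 f(a) = sqrt(2)*sqrt(-1/(C1 + 4*a))/2


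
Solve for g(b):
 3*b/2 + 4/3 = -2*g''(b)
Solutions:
 g(b) = C1 + C2*b - b^3/8 - b^2/3


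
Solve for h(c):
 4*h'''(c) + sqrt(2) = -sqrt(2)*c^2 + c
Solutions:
 h(c) = C1 + C2*c + C3*c^2 - sqrt(2)*c^5/240 + c^4/96 - sqrt(2)*c^3/24


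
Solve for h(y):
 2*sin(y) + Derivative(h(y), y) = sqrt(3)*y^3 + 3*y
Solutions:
 h(y) = C1 + sqrt(3)*y^4/4 + 3*y^2/2 + 2*cos(y)


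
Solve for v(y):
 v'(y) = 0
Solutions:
 v(y) = C1


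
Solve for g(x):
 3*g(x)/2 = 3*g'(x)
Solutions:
 g(x) = C1*exp(x/2)


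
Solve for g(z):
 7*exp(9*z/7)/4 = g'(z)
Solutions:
 g(z) = C1 + 49*exp(9*z/7)/36


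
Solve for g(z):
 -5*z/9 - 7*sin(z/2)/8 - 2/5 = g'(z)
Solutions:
 g(z) = C1 - 5*z^2/18 - 2*z/5 + 7*cos(z/2)/4


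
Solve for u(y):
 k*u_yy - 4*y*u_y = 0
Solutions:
 u(y) = C1 + C2*erf(sqrt(2)*y*sqrt(-1/k))/sqrt(-1/k)


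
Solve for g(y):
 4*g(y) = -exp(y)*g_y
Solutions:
 g(y) = C1*exp(4*exp(-y))


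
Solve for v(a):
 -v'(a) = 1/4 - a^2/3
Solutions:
 v(a) = C1 + a^3/9 - a/4


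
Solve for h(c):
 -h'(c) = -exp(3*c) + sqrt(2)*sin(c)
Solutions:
 h(c) = C1 + exp(3*c)/3 + sqrt(2)*cos(c)


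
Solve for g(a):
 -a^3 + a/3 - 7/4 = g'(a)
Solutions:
 g(a) = C1 - a^4/4 + a^2/6 - 7*a/4


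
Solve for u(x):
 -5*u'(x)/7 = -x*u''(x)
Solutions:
 u(x) = C1 + C2*x^(12/7)


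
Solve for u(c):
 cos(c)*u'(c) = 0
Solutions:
 u(c) = C1


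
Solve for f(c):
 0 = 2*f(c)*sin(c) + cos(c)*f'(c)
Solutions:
 f(c) = C1*cos(c)^2


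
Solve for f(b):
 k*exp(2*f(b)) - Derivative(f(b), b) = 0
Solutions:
 f(b) = log(-sqrt(-1/(C1 + b*k))) - log(2)/2
 f(b) = log(-1/(C1 + b*k))/2 - log(2)/2


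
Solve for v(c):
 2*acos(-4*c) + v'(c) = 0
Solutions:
 v(c) = C1 - 2*c*acos(-4*c) - sqrt(1 - 16*c^2)/2


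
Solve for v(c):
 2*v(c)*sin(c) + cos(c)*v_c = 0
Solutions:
 v(c) = C1*cos(c)^2


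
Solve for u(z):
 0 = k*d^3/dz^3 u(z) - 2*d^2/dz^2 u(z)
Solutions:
 u(z) = C1 + C2*z + C3*exp(2*z/k)


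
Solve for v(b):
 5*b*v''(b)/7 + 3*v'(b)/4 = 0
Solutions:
 v(b) = C1 + C2/b^(1/20)


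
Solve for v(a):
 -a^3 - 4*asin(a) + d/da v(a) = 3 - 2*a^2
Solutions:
 v(a) = C1 + a^4/4 - 2*a^3/3 + 4*a*asin(a) + 3*a + 4*sqrt(1 - a^2)


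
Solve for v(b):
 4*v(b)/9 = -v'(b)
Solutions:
 v(b) = C1*exp(-4*b/9)


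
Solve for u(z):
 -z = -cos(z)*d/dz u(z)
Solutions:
 u(z) = C1 + Integral(z/cos(z), z)


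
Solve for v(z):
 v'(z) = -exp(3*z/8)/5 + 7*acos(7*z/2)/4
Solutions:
 v(z) = C1 + 7*z*acos(7*z/2)/4 - sqrt(4 - 49*z^2)/4 - 8*exp(3*z/8)/15


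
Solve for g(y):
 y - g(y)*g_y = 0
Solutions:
 g(y) = -sqrt(C1 + y^2)
 g(y) = sqrt(C1 + y^2)


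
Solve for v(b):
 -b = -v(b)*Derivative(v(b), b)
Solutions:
 v(b) = -sqrt(C1 + b^2)
 v(b) = sqrt(C1 + b^2)


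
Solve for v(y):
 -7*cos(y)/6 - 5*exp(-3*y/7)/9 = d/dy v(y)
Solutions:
 v(y) = C1 - 7*sin(y)/6 + 35*exp(-3*y/7)/27


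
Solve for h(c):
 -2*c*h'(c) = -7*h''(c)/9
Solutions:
 h(c) = C1 + C2*erfi(3*sqrt(7)*c/7)


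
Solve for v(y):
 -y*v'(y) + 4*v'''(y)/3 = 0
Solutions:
 v(y) = C1 + Integral(C2*airyai(6^(1/3)*y/2) + C3*airybi(6^(1/3)*y/2), y)


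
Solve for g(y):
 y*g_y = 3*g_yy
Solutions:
 g(y) = C1 + C2*erfi(sqrt(6)*y/6)


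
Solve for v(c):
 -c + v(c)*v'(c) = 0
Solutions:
 v(c) = -sqrt(C1 + c^2)
 v(c) = sqrt(C1 + c^2)


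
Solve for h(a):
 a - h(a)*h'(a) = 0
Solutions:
 h(a) = -sqrt(C1 + a^2)
 h(a) = sqrt(C1 + a^2)


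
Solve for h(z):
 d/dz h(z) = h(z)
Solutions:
 h(z) = C1*exp(z)


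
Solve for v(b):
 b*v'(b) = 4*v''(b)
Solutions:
 v(b) = C1 + C2*erfi(sqrt(2)*b/4)


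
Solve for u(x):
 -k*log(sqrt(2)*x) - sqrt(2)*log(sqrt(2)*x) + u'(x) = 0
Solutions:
 u(x) = C1 + k*x*log(x) - k*x + k*x*log(2)/2 + sqrt(2)*x*log(x) - sqrt(2)*x + sqrt(2)*x*log(2)/2


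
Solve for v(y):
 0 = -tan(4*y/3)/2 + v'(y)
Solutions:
 v(y) = C1 - 3*log(cos(4*y/3))/8


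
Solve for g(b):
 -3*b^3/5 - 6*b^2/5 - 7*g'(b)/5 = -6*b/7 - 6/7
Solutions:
 g(b) = C1 - 3*b^4/28 - 2*b^3/7 + 15*b^2/49 + 30*b/49


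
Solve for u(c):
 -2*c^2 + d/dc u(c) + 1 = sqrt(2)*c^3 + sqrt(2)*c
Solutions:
 u(c) = C1 + sqrt(2)*c^4/4 + 2*c^3/3 + sqrt(2)*c^2/2 - c


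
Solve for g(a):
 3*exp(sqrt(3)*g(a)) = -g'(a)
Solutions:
 g(a) = sqrt(3)*(2*log(1/(C1 + 3*a)) - log(3))/6


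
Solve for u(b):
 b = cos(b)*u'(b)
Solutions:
 u(b) = C1 + Integral(b/cos(b), b)


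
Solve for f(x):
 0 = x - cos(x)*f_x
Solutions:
 f(x) = C1 + Integral(x/cos(x), x)


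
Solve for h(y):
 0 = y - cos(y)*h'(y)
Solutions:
 h(y) = C1 + Integral(y/cos(y), y)


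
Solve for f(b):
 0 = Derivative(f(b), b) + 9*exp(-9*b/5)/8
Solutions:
 f(b) = C1 + 5*exp(-9*b/5)/8


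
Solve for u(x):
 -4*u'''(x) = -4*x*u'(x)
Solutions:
 u(x) = C1 + Integral(C2*airyai(x) + C3*airybi(x), x)


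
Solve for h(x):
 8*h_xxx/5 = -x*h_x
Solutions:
 h(x) = C1 + Integral(C2*airyai(-5^(1/3)*x/2) + C3*airybi(-5^(1/3)*x/2), x)


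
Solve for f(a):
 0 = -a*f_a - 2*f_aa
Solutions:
 f(a) = C1 + C2*erf(a/2)


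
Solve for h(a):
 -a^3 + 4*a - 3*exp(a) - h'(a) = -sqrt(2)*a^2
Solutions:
 h(a) = C1 - a^4/4 + sqrt(2)*a^3/3 + 2*a^2 - 3*exp(a)


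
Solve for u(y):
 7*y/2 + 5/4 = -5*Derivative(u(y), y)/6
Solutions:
 u(y) = C1 - 21*y^2/10 - 3*y/2


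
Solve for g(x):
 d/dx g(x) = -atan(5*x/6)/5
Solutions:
 g(x) = C1 - x*atan(5*x/6)/5 + 3*log(25*x^2 + 36)/25


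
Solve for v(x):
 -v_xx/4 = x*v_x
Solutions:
 v(x) = C1 + C2*erf(sqrt(2)*x)


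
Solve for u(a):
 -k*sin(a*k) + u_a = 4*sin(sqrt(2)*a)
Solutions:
 u(a) = C1 - 2*sqrt(2)*cos(sqrt(2)*a) - cos(a*k)


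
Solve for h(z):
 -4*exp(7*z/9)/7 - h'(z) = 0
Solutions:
 h(z) = C1 - 36*exp(7*z/9)/49


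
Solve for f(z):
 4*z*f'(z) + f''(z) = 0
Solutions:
 f(z) = C1 + C2*erf(sqrt(2)*z)


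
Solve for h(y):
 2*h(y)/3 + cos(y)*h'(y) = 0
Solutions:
 h(y) = C1*(sin(y) - 1)^(1/3)/(sin(y) + 1)^(1/3)


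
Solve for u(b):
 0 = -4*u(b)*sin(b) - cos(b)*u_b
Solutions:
 u(b) = C1*cos(b)^4


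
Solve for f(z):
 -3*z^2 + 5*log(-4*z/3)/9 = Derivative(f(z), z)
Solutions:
 f(z) = C1 - z^3 + 5*z*log(-z)/9 + 5*z*(-log(3) - 1 + 2*log(2))/9


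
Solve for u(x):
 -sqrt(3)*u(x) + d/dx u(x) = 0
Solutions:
 u(x) = C1*exp(sqrt(3)*x)


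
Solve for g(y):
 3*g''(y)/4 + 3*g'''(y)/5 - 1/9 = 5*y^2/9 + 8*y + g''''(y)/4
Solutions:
 g(y) = C1 + C2*y + C3*exp(y*(6 - sqrt(111))/5) + C4*exp(y*(6 + sqrt(111))/5) + 5*y^4/81 + 128*y^3/81 - 1406*y^2/405


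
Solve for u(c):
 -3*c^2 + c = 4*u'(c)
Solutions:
 u(c) = C1 - c^3/4 + c^2/8


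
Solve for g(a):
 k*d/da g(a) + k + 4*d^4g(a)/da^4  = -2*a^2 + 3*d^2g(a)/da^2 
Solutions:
 g(a) = C1 + C2*exp(-a*((k + sqrt(k^2 - 1))^(1/3) + (k + sqrt(k^2 - 1))^(-1/3))/2) + C3*exp(a*((k + sqrt(k^2 - 1))^(1/3)/4 - sqrt(3)*I*(k + sqrt(k^2 - 1))^(1/3)/4 - 1/((-1 + sqrt(3)*I)*(k + sqrt(k^2 - 1))^(1/3)))) + C4*exp(a*((k + sqrt(k^2 - 1))^(1/3)/4 + sqrt(3)*I*(k + sqrt(k^2 - 1))^(1/3)/4 + 1/((1 + sqrt(3)*I)*(k + sqrt(k^2 - 1))^(1/3)))) - 2*a^3/(3*k) - 6*a^2/k^2 - a - 36*a/k^3


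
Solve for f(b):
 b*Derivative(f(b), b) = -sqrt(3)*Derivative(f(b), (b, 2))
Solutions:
 f(b) = C1 + C2*erf(sqrt(2)*3^(3/4)*b/6)


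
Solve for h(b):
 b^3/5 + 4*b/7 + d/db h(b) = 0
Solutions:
 h(b) = C1 - b^4/20 - 2*b^2/7


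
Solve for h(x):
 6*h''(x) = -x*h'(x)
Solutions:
 h(x) = C1 + C2*erf(sqrt(3)*x/6)


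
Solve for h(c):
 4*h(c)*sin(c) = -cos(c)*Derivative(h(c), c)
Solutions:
 h(c) = C1*cos(c)^4


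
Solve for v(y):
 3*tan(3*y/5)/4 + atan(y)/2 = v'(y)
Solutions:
 v(y) = C1 + y*atan(y)/2 - log(y^2 + 1)/4 - 5*log(cos(3*y/5))/4


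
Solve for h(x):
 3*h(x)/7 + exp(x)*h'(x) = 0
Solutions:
 h(x) = C1*exp(3*exp(-x)/7)


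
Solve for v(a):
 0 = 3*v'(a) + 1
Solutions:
 v(a) = C1 - a/3


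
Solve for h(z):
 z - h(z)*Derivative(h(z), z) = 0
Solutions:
 h(z) = -sqrt(C1 + z^2)
 h(z) = sqrt(C1 + z^2)


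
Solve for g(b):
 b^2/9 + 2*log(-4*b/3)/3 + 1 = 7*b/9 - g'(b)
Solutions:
 g(b) = C1 - b^3/27 + 7*b^2/18 - 2*b*log(-b)/3 + b*(-2*log(2) - 1/3 + 2*log(6)/3)


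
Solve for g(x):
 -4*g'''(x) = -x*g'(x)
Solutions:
 g(x) = C1 + Integral(C2*airyai(2^(1/3)*x/2) + C3*airybi(2^(1/3)*x/2), x)


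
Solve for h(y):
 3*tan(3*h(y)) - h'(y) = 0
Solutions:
 h(y) = -asin(C1*exp(9*y))/3 + pi/3
 h(y) = asin(C1*exp(9*y))/3


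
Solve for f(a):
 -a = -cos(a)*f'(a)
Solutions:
 f(a) = C1 + Integral(a/cos(a), a)


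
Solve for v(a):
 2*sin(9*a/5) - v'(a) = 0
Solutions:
 v(a) = C1 - 10*cos(9*a/5)/9


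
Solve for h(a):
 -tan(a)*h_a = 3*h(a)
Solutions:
 h(a) = C1/sin(a)^3


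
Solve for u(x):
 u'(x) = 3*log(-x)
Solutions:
 u(x) = C1 + 3*x*log(-x) - 3*x


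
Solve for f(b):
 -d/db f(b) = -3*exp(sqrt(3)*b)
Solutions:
 f(b) = C1 + sqrt(3)*exp(sqrt(3)*b)


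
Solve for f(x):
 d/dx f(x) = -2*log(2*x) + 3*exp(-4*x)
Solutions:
 f(x) = C1 - 2*x*log(x) + 2*x*(1 - log(2)) - 3*exp(-4*x)/4


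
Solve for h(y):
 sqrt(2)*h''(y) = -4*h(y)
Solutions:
 h(y) = C1*sin(2^(3/4)*y) + C2*cos(2^(3/4)*y)


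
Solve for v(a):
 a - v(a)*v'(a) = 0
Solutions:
 v(a) = -sqrt(C1 + a^2)
 v(a) = sqrt(C1 + a^2)


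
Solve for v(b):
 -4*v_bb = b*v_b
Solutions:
 v(b) = C1 + C2*erf(sqrt(2)*b/4)


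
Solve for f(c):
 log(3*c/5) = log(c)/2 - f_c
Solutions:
 f(c) = C1 - c*log(c)/2 + c/2 + c*log(5/3)


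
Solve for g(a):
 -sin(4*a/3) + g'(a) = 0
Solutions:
 g(a) = C1 - 3*cos(4*a/3)/4


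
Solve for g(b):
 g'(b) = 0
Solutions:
 g(b) = C1


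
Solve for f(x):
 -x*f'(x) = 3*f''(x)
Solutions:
 f(x) = C1 + C2*erf(sqrt(6)*x/6)


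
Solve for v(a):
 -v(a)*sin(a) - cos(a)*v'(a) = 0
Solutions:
 v(a) = C1*cos(a)


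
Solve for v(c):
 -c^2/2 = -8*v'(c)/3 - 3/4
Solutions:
 v(c) = C1 + c^3/16 - 9*c/32


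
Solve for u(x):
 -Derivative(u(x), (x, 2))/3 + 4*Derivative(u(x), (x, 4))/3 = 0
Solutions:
 u(x) = C1 + C2*x + C3*exp(-x/2) + C4*exp(x/2)


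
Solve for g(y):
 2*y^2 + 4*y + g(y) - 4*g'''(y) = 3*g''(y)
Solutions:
 g(y) = C1*exp(-y*((4*sqrt(3) + 7)^(-1/3) + 2 + (4*sqrt(3) + 7)^(1/3))/8)*sin(sqrt(3)*y*(-(4*sqrt(3) + 7)^(1/3) + (4*sqrt(3) + 7)^(-1/3))/8) + C2*exp(-y*((4*sqrt(3) + 7)^(-1/3) + 2 + (4*sqrt(3) + 7)^(1/3))/8)*cos(sqrt(3)*y*(-(4*sqrt(3) + 7)^(1/3) + (4*sqrt(3) + 7)^(-1/3))/8) + C3*exp(y*(-1 + (4*sqrt(3) + 7)^(-1/3) + (4*sqrt(3) + 7)^(1/3))/4) - 2*y^2 - 4*y - 12


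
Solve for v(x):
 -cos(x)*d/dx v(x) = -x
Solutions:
 v(x) = C1 + Integral(x/cos(x), x)


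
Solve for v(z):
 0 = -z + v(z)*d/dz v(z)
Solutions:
 v(z) = -sqrt(C1 + z^2)
 v(z) = sqrt(C1 + z^2)


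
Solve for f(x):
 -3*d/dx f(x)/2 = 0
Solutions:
 f(x) = C1


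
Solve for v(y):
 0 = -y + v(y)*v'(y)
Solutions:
 v(y) = -sqrt(C1 + y^2)
 v(y) = sqrt(C1 + y^2)


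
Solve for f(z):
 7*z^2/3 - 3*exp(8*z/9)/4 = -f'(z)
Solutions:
 f(z) = C1 - 7*z^3/9 + 27*exp(8*z/9)/32


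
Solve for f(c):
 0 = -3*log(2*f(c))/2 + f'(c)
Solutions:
 -2*Integral(1/(log(_y) + log(2)), (_y, f(c)))/3 = C1 - c


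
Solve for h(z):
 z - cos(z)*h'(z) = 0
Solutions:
 h(z) = C1 + Integral(z/cos(z), z)


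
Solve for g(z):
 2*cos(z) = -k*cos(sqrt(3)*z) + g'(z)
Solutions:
 g(z) = C1 + sqrt(3)*k*sin(sqrt(3)*z)/3 + 2*sin(z)


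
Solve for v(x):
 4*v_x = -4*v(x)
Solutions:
 v(x) = C1*exp(-x)


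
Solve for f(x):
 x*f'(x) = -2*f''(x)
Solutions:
 f(x) = C1 + C2*erf(x/2)


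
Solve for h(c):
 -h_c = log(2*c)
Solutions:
 h(c) = C1 - c*log(c) - c*log(2) + c


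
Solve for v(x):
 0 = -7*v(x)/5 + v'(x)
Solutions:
 v(x) = C1*exp(7*x/5)


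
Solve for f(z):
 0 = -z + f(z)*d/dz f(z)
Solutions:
 f(z) = -sqrt(C1 + z^2)
 f(z) = sqrt(C1 + z^2)


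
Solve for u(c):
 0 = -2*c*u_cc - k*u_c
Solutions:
 u(c) = C1 + c^(1 - re(k)/2)*(C2*sin(log(c)*Abs(im(k))/2) + C3*cos(log(c)*im(k)/2))


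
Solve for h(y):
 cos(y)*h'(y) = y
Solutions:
 h(y) = C1 + Integral(y/cos(y), y)


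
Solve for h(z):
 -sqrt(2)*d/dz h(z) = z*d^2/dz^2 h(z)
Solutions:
 h(z) = C1 + C2*z^(1 - sqrt(2))


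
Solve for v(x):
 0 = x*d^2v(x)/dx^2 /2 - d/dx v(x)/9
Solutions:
 v(x) = C1 + C2*x^(11/9)


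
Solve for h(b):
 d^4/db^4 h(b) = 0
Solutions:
 h(b) = C1 + C2*b + C3*b^2 + C4*b^3


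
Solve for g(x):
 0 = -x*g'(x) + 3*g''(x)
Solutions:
 g(x) = C1 + C2*erfi(sqrt(6)*x/6)


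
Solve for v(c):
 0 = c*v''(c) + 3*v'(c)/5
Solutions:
 v(c) = C1 + C2*c^(2/5)


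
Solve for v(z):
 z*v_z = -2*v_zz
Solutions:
 v(z) = C1 + C2*erf(z/2)


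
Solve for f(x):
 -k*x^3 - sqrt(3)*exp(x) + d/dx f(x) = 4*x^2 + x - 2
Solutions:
 f(x) = C1 + k*x^4/4 + 4*x^3/3 + x^2/2 - 2*x + sqrt(3)*exp(x)


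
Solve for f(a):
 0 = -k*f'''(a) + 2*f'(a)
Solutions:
 f(a) = C1 + C2*exp(-sqrt(2)*a*sqrt(1/k)) + C3*exp(sqrt(2)*a*sqrt(1/k))


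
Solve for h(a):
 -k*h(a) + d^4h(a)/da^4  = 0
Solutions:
 h(a) = C1*exp(-a*k^(1/4)) + C2*exp(a*k^(1/4)) + C3*exp(-I*a*k^(1/4)) + C4*exp(I*a*k^(1/4))


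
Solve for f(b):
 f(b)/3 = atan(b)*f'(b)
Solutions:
 f(b) = C1*exp(Integral(1/atan(b), b)/3)


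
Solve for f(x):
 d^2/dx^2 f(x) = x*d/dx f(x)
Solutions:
 f(x) = C1 + C2*erfi(sqrt(2)*x/2)


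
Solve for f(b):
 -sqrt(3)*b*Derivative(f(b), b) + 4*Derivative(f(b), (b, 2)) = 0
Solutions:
 f(b) = C1 + C2*erfi(sqrt(2)*3^(1/4)*b/4)


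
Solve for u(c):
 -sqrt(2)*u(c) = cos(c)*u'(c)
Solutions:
 u(c) = C1*(sin(c) - 1)^(sqrt(2)/2)/(sin(c) + 1)^(sqrt(2)/2)


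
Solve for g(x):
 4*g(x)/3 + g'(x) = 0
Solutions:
 g(x) = C1*exp(-4*x/3)


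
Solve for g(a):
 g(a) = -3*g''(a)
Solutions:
 g(a) = C1*sin(sqrt(3)*a/3) + C2*cos(sqrt(3)*a/3)


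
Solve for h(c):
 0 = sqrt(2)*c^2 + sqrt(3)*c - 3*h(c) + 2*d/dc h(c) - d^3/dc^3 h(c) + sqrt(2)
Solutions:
 h(c) = C1*exp(6^(1/3)*c*(4*3^(1/3)/(sqrt(633) + 27)^(1/3) + 2^(1/3)*(sqrt(633) + 27)^(1/3))/12)*sin(2^(1/3)*3^(1/6)*c*(-2^(1/3)*3^(2/3)*(sqrt(633) + 27)^(1/3)/12 + (sqrt(633) + 27)^(-1/3))) + C2*exp(6^(1/3)*c*(4*3^(1/3)/(sqrt(633) + 27)^(1/3) + 2^(1/3)*(sqrt(633) + 27)^(1/3))/12)*cos(2^(1/3)*3^(1/6)*c*(-2^(1/3)*3^(2/3)*(sqrt(633) + 27)^(1/3)/12 + (sqrt(633) + 27)^(-1/3))) + C3*exp(-6^(1/3)*c*(4*3^(1/3)/(sqrt(633) + 27)^(1/3) + 2^(1/3)*(sqrt(633) + 27)^(1/3))/6) + sqrt(2)*c^2/3 + sqrt(3)*c/3 + 4*sqrt(2)*c/9 + 2*sqrt(3)/9 + 17*sqrt(2)/27


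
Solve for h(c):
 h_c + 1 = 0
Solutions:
 h(c) = C1 - c


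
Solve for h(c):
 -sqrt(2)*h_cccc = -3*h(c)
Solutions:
 h(c) = C1*exp(-2^(7/8)*3^(1/4)*c/2) + C2*exp(2^(7/8)*3^(1/4)*c/2) + C3*sin(2^(7/8)*3^(1/4)*c/2) + C4*cos(2^(7/8)*3^(1/4)*c/2)


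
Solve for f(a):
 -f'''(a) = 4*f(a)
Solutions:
 f(a) = C3*exp(-2^(2/3)*a) + (C1*sin(2^(2/3)*sqrt(3)*a/2) + C2*cos(2^(2/3)*sqrt(3)*a/2))*exp(2^(2/3)*a/2)


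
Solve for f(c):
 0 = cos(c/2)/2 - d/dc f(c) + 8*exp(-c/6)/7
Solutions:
 f(c) = C1 + sin(c/2) - 48*exp(-c/6)/7


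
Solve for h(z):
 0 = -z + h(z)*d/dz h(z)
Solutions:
 h(z) = -sqrt(C1 + z^2)
 h(z) = sqrt(C1 + z^2)


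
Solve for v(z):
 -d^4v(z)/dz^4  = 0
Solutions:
 v(z) = C1 + C2*z + C3*z^2 + C4*z^3


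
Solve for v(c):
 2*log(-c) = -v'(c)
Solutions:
 v(c) = C1 - 2*c*log(-c) + 2*c


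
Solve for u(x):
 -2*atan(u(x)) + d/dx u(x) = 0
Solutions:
 Integral(1/atan(_y), (_y, u(x))) = C1 + 2*x


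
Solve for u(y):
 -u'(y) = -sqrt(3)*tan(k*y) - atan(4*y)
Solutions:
 u(y) = C1 + y*atan(4*y) + sqrt(3)*Piecewise((-log(cos(k*y))/k, Ne(k, 0)), (0, True)) - log(16*y^2 + 1)/8


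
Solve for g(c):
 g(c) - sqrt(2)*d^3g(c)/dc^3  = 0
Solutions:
 g(c) = C3*exp(2^(5/6)*c/2) + (C1*sin(2^(5/6)*sqrt(3)*c/4) + C2*cos(2^(5/6)*sqrt(3)*c/4))*exp(-2^(5/6)*c/4)


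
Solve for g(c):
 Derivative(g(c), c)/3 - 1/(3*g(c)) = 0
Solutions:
 g(c) = -sqrt(C1 + 2*c)
 g(c) = sqrt(C1 + 2*c)


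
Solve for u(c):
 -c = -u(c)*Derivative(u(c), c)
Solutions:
 u(c) = -sqrt(C1 + c^2)
 u(c) = sqrt(C1 + c^2)


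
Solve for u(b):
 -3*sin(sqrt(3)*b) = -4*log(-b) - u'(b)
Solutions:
 u(b) = C1 - 4*b*log(-b) + 4*b - sqrt(3)*cos(sqrt(3)*b)


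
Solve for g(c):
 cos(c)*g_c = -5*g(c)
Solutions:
 g(c) = C1*sqrt(sin(c) - 1)*(sin(c)^2 - 2*sin(c) + 1)/(sqrt(sin(c) + 1)*(sin(c)^2 + 2*sin(c) + 1))


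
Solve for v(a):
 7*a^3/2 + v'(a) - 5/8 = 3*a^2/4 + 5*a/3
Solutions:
 v(a) = C1 - 7*a^4/8 + a^3/4 + 5*a^2/6 + 5*a/8


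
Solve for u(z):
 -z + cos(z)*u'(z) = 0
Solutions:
 u(z) = C1 + Integral(z/cos(z), z)


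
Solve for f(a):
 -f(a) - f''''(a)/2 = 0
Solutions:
 f(a) = (C1*sin(2^(3/4)*a/2) + C2*cos(2^(3/4)*a/2))*exp(-2^(3/4)*a/2) + (C3*sin(2^(3/4)*a/2) + C4*cos(2^(3/4)*a/2))*exp(2^(3/4)*a/2)


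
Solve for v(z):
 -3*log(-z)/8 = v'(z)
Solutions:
 v(z) = C1 - 3*z*log(-z)/8 + 3*z/8


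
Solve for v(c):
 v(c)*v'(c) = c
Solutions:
 v(c) = -sqrt(C1 + c^2)
 v(c) = sqrt(C1 + c^2)


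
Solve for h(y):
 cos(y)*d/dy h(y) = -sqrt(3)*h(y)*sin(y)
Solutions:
 h(y) = C1*cos(y)^(sqrt(3))


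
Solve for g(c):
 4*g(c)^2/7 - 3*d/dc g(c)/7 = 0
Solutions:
 g(c) = -3/(C1 + 4*c)


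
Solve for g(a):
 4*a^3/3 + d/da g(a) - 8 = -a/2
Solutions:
 g(a) = C1 - a^4/3 - a^2/4 + 8*a


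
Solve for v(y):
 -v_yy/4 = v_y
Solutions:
 v(y) = C1 + C2*exp(-4*y)


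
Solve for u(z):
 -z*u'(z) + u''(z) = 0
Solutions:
 u(z) = C1 + C2*erfi(sqrt(2)*z/2)


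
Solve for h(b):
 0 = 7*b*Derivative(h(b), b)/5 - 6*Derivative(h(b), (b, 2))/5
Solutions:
 h(b) = C1 + C2*erfi(sqrt(21)*b/6)


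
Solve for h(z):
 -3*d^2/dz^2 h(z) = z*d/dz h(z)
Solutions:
 h(z) = C1 + C2*erf(sqrt(6)*z/6)


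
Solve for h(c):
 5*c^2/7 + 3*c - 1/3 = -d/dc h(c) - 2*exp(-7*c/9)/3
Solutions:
 h(c) = C1 - 5*c^3/21 - 3*c^2/2 + c/3 + 6*exp(-7*c/9)/7


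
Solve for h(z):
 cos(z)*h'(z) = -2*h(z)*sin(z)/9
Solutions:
 h(z) = C1*cos(z)^(2/9)


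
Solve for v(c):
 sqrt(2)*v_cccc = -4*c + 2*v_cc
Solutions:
 v(c) = C1 + C2*c + C3*exp(-2^(1/4)*c) + C4*exp(2^(1/4)*c) + c^3/3


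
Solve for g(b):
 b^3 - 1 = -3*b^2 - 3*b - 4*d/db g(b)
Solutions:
 g(b) = C1 - b^4/16 - b^3/4 - 3*b^2/8 + b/4


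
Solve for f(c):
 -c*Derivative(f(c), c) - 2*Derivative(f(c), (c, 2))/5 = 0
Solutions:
 f(c) = C1 + C2*erf(sqrt(5)*c/2)


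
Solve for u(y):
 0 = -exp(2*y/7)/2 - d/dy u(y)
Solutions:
 u(y) = C1 - 7*exp(2*y/7)/4


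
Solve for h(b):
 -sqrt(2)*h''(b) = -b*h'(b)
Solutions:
 h(b) = C1 + C2*erfi(2^(1/4)*b/2)


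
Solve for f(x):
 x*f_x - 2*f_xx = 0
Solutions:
 f(x) = C1 + C2*erfi(x/2)


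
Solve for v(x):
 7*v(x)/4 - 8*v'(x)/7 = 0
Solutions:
 v(x) = C1*exp(49*x/32)


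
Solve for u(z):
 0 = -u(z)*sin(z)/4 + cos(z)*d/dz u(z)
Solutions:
 u(z) = C1/cos(z)^(1/4)


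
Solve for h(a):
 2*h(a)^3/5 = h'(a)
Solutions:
 h(a) = -sqrt(10)*sqrt(-1/(C1 + 2*a))/2
 h(a) = sqrt(10)*sqrt(-1/(C1 + 2*a))/2


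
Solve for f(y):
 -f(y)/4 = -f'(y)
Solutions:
 f(y) = C1*exp(y/4)


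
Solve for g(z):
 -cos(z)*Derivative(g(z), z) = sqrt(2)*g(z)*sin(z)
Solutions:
 g(z) = C1*cos(z)^(sqrt(2))


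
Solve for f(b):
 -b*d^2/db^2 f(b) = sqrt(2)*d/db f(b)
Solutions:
 f(b) = C1 + C2*b^(1 - sqrt(2))


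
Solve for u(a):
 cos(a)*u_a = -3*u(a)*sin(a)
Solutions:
 u(a) = C1*cos(a)^3


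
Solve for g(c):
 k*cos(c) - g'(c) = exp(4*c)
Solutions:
 g(c) = C1 + k*sin(c) - exp(4*c)/4


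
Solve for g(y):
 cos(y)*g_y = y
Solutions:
 g(y) = C1 + Integral(y/cos(y), y)


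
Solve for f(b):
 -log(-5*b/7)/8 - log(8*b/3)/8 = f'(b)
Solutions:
 f(b) = C1 - b*log(b)/4 + b*(-log(10) + 1/4 + log(52500000)/8 - I*pi/8)


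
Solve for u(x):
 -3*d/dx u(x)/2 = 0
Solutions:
 u(x) = C1


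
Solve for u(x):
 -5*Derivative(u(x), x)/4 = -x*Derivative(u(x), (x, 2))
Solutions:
 u(x) = C1 + C2*x^(9/4)


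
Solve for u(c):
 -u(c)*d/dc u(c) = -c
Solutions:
 u(c) = -sqrt(C1 + c^2)
 u(c) = sqrt(C1 + c^2)


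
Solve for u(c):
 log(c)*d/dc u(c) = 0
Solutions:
 u(c) = C1


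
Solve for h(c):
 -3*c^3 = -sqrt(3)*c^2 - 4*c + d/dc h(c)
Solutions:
 h(c) = C1 - 3*c^4/4 + sqrt(3)*c^3/3 + 2*c^2


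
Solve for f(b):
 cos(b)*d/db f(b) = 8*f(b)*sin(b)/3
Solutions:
 f(b) = C1/cos(b)^(8/3)


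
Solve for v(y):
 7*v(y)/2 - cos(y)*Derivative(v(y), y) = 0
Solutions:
 v(y) = C1*(sin(y) + 1)^(7/4)/(sin(y) - 1)^(7/4)


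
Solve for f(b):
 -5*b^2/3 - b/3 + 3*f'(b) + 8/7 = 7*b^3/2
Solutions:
 f(b) = C1 + 7*b^4/24 + 5*b^3/27 + b^2/18 - 8*b/21


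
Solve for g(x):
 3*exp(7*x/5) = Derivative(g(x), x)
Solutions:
 g(x) = C1 + 15*exp(7*x/5)/7


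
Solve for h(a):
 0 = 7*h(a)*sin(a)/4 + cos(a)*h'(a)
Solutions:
 h(a) = C1*cos(a)^(7/4)


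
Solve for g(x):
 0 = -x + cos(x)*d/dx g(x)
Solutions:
 g(x) = C1 + Integral(x/cos(x), x)


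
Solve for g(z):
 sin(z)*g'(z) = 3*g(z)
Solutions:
 g(z) = C1*(cos(z) - 1)^(3/2)/(cos(z) + 1)^(3/2)


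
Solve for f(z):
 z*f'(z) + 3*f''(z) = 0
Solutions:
 f(z) = C1 + C2*erf(sqrt(6)*z/6)


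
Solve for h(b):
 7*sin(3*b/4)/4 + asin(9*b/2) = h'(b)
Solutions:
 h(b) = C1 + b*asin(9*b/2) + sqrt(4 - 81*b^2)/9 - 7*cos(3*b/4)/3


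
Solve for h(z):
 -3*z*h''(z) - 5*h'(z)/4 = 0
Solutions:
 h(z) = C1 + C2*z^(7/12)


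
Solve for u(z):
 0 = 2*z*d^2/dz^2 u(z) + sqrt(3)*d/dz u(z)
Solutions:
 u(z) = C1 + C2*z^(1 - sqrt(3)/2)


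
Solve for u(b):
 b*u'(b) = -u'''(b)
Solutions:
 u(b) = C1 + Integral(C2*airyai(-b) + C3*airybi(-b), b)


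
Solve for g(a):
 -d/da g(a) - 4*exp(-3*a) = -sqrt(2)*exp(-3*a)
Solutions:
 g(a) = C1 - sqrt(2)*exp(-3*a)/3 + 4*exp(-3*a)/3


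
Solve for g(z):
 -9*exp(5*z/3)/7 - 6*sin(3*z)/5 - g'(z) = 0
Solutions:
 g(z) = C1 - 27*exp(5*z/3)/35 + 2*cos(3*z)/5


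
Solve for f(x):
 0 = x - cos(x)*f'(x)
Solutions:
 f(x) = C1 + Integral(x/cos(x), x)


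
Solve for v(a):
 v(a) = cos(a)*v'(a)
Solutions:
 v(a) = C1*sqrt(sin(a) + 1)/sqrt(sin(a) - 1)


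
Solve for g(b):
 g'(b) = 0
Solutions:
 g(b) = C1


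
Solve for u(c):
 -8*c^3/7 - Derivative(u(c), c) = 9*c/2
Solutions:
 u(c) = C1 - 2*c^4/7 - 9*c^2/4


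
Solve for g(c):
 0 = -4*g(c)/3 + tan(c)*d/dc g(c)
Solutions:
 g(c) = C1*sin(c)^(4/3)


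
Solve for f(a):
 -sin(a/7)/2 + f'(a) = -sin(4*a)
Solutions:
 f(a) = C1 - 7*cos(a/7)/2 + cos(4*a)/4


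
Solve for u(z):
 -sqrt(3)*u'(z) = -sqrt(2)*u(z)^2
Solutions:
 u(z) = -3/(C1 + sqrt(6)*z)


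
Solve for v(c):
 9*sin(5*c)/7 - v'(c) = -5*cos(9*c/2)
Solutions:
 v(c) = C1 + 10*sin(9*c/2)/9 - 9*cos(5*c)/35


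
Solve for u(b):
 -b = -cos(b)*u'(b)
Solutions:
 u(b) = C1 + Integral(b/cos(b), b)


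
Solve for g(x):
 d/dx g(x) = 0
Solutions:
 g(x) = C1


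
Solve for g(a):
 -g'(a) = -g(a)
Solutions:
 g(a) = C1*exp(a)


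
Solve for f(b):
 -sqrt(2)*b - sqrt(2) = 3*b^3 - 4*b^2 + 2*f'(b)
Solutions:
 f(b) = C1 - 3*b^4/8 + 2*b^3/3 - sqrt(2)*b^2/4 - sqrt(2)*b/2


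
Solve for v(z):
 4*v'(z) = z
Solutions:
 v(z) = C1 + z^2/8


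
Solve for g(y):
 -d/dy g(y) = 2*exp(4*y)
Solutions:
 g(y) = C1 - exp(4*y)/2


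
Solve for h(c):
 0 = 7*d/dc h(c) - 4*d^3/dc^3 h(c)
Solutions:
 h(c) = C1 + C2*exp(-sqrt(7)*c/2) + C3*exp(sqrt(7)*c/2)


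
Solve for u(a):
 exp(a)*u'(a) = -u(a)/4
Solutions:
 u(a) = C1*exp(exp(-a)/4)


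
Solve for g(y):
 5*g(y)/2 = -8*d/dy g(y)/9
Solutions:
 g(y) = C1*exp(-45*y/16)


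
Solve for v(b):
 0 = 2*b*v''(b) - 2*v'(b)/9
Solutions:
 v(b) = C1 + C2*b^(10/9)


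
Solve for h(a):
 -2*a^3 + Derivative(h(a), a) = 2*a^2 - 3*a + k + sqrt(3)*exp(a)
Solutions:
 h(a) = C1 + a^4/2 + 2*a^3/3 - 3*a^2/2 + a*k + sqrt(3)*exp(a)


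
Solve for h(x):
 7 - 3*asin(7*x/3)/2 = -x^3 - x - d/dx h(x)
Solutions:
 h(x) = C1 - x^4/4 - x^2/2 + 3*x*asin(7*x/3)/2 - 7*x + 3*sqrt(9 - 49*x^2)/14


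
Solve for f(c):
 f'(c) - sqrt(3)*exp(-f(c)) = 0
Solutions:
 f(c) = log(C1 + sqrt(3)*c)


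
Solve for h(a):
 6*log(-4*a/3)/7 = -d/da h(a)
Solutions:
 h(a) = C1 - 6*a*log(-a)/7 + 6*a*(-2*log(2) + 1 + log(3))/7


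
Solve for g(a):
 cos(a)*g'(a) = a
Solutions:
 g(a) = C1 + Integral(a/cos(a), a)


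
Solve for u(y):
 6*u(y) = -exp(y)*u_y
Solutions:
 u(y) = C1*exp(6*exp(-y))


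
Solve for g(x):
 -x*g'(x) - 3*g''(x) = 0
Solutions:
 g(x) = C1 + C2*erf(sqrt(6)*x/6)


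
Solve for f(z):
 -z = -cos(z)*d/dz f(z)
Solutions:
 f(z) = C1 + Integral(z/cos(z), z)


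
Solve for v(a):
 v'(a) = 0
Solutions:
 v(a) = C1


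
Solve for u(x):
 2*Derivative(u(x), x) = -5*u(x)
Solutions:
 u(x) = C1*exp(-5*x/2)


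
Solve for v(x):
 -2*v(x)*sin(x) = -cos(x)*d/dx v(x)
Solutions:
 v(x) = C1/cos(x)^2


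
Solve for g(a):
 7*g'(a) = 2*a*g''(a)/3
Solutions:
 g(a) = C1 + C2*a^(23/2)


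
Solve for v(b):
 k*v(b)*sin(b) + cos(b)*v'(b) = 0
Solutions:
 v(b) = C1*exp(k*log(cos(b)))


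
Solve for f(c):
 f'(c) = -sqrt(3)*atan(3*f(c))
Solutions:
 Integral(1/atan(3*_y), (_y, f(c))) = C1 - sqrt(3)*c


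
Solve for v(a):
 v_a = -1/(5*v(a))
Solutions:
 v(a) = -sqrt(C1 - 10*a)/5
 v(a) = sqrt(C1 - 10*a)/5


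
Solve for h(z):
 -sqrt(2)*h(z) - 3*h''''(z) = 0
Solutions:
 h(z) = (C1*sin(2^(5/8)*3^(3/4)*z/6) + C2*cos(2^(5/8)*3^(3/4)*z/6))*exp(-2^(5/8)*3^(3/4)*z/6) + (C3*sin(2^(5/8)*3^(3/4)*z/6) + C4*cos(2^(5/8)*3^(3/4)*z/6))*exp(2^(5/8)*3^(3/4)*z/6)


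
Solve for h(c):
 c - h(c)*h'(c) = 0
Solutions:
 h(c) = -sqrt(C1 + c^2)
 h(c) = sqrt(C1 + c^2)


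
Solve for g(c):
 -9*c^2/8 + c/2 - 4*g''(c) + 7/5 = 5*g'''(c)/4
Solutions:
 g(c) = C1 + C2*c + C3*exp(-16*c/5) - 3*c^4/128 + 77*c^3/1536 + 5243*c^2/40960


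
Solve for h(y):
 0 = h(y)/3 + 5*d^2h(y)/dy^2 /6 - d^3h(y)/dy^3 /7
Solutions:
 h(y) = C1*exp(y*(-7^(1/3)*(18*sqrt(39666) + 7097)^(1/3) - 175*7^(2/3)/(18*sqrt(39666) + 7097)^(1/3) + 70)/36)*sin(sqrt(3)*7^(1/3)*y*(-(18*sqrt(39666) + 7097)^(1/3) + 175*7^(1/3)/(18*sqrt(39666) + 7097)^(1/3))/36) + C2*exp(y*(-7^(1/3)*(18*sqrt(39666) + 7097)^(1/3) - 175*7^(2/3)/(18*sqrt(39666) + 7097)^(1/3) + 70)/36)*cos(sqrt(3)*7^(1/3)*y*(-(18*sqrt(39666) + 7097)^(1/3) + 175*7^(1/3)/(18*sqrt(39666) + 7097)^(1/3))/36) + C3*exp(y*(175*7^(2/3)/(18*sqrt(39666) + 7097)^(1/3) + 35 + 7^(1/3)*(18*sqrt(39666) + 7097)^(1/3))/18)


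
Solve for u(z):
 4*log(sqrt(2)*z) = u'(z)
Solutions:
 u(z) = C1 + 4*z*log(z) - 4*z + z*log(4)


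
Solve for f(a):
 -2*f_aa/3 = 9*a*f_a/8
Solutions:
 f(a) = C1 + C2*erf(3*sqrt(6)*a/8)


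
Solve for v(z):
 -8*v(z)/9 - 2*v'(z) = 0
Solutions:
 v(z) = C1*exp(-4*z/9)


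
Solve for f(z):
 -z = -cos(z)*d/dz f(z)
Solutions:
 f(z) = C1 + Integral(z/cos(z), z)


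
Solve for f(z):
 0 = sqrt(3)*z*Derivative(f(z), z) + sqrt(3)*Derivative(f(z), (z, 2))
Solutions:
 f(z) = C1 + C2*erf(sqrt(2)*z/2)


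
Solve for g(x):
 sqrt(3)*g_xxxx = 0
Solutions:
 g(x) = C1 + C2*x + C3*x^2 + C4*x^3


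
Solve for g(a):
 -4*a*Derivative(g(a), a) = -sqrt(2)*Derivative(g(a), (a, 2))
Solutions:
 g(a) = C1 + C2*erfi(2^(1/4)*a)


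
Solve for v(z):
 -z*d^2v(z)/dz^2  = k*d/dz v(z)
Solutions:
 v(z) = C1 + z^(1 - re(k))*(C2*sin(log(z)*Abs(im(k))) + C3*cos(log(z)*im(k)))


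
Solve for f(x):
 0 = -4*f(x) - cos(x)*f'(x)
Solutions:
 f(x) = C1*(sin(x)^2 - 2*sin(x) + 1)/(sin(x)^2 + 2*sin(x) + 1)


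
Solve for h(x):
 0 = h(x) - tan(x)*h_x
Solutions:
 h(x) = C1*sin(x)


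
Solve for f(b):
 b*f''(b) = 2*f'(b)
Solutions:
 f(b) = C1 + C2*b^3


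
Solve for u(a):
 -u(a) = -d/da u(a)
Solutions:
 u(a) = C1*exp(a)


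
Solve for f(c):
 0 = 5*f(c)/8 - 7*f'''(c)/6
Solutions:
 f(c) = C3*exp(1470^(1/3)*c/14) + (C1*sin(3^(5/6)*490^(1/3)*c/28) + C2*cos(3^(5/6)*490^(1/3)*c/28))*exp(-1470^(1/3)*c/28)


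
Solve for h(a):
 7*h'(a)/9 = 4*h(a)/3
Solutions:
 h(a) = C1*exp(12*a/7)


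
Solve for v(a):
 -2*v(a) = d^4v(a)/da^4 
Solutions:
 v(a) = (C1*sin(2^(3/4)*a/2) + C2*cos(2^(3/4)*a/2))*exp(-2^(3/4)*a/2) + (C3*sin(2^(3/4)*a/2) + C4*cos(2^(3/4)*a/2))*exp(2^(3/4)*a/2)


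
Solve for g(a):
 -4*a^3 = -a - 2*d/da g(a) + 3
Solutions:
 g(a) = C1 + a^4/2 - a^2/4 + 3*a/2


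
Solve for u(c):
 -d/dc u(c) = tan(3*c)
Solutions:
 u(c) = C1 + log(cos(3*c))/3


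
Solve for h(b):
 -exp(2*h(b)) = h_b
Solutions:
 h(b) = log(-sqrt(-1/(C1 - b))) - log(2)/2
 h(b) = log(-1/(C1 - b))/2 - log(2)/2


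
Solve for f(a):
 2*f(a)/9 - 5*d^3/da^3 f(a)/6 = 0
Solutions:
 f(a) = C3*exp(30^(2/3)*a/15) + (C1*sin(10^(2/3)*3^(1/6)*a/10) + C2*cos(10^(2/3)*3^(1/6)*a/10))*exp(-30^(2/3)*a/30)


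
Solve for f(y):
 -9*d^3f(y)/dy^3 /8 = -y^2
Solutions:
 f(y) = C1 + C2*y + C3*y^2 + 2*y^5/135


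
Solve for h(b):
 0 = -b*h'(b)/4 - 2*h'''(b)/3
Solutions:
 h(b) = C1 + Integral(C2*airyai(-3^(1/3)*b/2) + C3*airybi(-3^(1/3)*b/2), b)


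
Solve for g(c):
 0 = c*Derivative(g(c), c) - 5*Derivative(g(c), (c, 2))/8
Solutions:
 g(c) = C1 + C2*erfi(2*sqrt(5)*c/5)


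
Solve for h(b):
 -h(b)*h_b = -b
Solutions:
 h(b) = -sqrt(C1 + b^2)
 h(b) = sqrt(C1 + b^2)


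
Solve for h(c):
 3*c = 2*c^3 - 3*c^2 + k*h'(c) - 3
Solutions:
 h(c) = C1 - c^4/(2*k) + c^3/k + 3*c^2/(2*k) + 3*c/k


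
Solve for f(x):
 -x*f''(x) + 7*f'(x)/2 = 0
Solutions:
 f(x) = C1 + C2*x^(9/2)


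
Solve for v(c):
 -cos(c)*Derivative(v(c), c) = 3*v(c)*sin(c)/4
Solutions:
 v(c) = C1*cos(c)^(3/4)


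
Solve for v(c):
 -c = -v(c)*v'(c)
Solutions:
 v(c) = -sqrt(C1 + c^2)
 v(c) = sqrt(C1 + c^2)


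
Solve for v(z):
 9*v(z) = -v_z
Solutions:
 v(z) = C1*exp(-9*z)


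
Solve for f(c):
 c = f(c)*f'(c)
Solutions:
 f(c) = -sqrt(C1 + c^2)
 f(c) = sqrt(C1 + c^2)


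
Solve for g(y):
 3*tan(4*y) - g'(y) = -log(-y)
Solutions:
 g(y) = C1 + y*log(-y) - y - 3*log(cos(4*y))/4


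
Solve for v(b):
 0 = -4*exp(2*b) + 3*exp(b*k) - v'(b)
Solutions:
 v(b) = C1 - 2*exp(2*b) + 3*exp(b*k)/k


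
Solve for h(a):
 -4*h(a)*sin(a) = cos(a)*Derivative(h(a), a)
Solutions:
 h(a) = C1*cos(a)^4


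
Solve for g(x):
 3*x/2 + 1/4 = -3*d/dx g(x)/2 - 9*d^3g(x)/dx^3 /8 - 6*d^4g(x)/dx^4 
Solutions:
 g(x) = C1 + C2*exp(x*(-2 + (32*sqrt(257) + 513)^(-1/3) + (32*sqrt(257) + 513)^(1/3))/32)*sin(sqrt(3)*x*(-(32*sqrt(257) + 513)^(1/3) + (32*sqrt(257) + 513)^(-1/3))/32) + C3*exp(x*(-2 + (32*sqrt(257) + 513)^(-1/3) + (32*sqrt(257) + 513)^(1/3))/32)*cos(sqrt(3)*x*(-(32*sqrt(257) + 513)^(1/3) + (32*sqrt(257) + 513)^(-1/3))/32) + C4*exp(-x*((32*sqrt(257) + 513)^(-1/3) + 1 + (32*sqrt(257) + 513)^(1/3))/16) - x^2/2 - x/6


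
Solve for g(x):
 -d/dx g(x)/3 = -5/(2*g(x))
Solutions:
 g(x) = -sqrt(C1 + 15*x)
 g(x) = sqrt(C1 + 15*x)


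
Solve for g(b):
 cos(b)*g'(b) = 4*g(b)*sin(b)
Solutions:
 g(b) = C1/cos(b)^4


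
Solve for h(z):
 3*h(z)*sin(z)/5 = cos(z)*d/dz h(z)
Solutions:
 h(z) = C1/cos(z)^(3/5)


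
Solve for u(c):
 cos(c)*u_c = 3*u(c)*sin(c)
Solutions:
 u(c) = C1/cos(c)^3


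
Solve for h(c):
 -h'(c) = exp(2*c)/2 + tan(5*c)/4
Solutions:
 h(c) = C1 - exp(2*c)/4 + log(cos(5*c))/20


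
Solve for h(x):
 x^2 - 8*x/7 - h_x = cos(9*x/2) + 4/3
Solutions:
 h(x) = C1 + x^3/3 - 4*x^2/7 - 4*x/3 - 2*sin(9*x/2)/9


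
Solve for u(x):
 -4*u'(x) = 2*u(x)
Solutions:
 u(x) = C1*exp(-x/2)


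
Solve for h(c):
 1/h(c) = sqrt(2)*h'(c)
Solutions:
 h(c) = -sqrt(C1 + sqrt(2)*c)
 h(c) = sqrt(C1 + sqrt(2)*c)


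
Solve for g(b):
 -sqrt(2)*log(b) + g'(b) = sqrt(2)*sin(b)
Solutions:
 g(b) = C1 + sqrt(2)*b*(log(b) - 1) - sqrt(2)*cos(b)


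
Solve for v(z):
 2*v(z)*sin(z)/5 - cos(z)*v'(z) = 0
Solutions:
 v(z) = C1/cos(z)^(2/5)


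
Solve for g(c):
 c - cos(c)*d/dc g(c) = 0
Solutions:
 g(c) = C1 + Integral(c/cos(c), c)


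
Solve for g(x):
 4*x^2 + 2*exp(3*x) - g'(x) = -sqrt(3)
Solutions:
 g(x) = C1 + 4*x^3/3 + sqrt(3)*x + 2*exp(3*x)/3


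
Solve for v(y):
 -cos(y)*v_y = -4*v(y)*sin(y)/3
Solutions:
 v(y) = C1/cos(y)^(4/3)


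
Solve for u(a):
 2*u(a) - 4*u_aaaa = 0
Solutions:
 u(a) = C1*exp(-2^(3/4)*a/2) + C2*exp(2^(3/4)*a/2) + C3*sin(2^(3/4)*a/2) + C4*cos(2^(3/4)*a/2)


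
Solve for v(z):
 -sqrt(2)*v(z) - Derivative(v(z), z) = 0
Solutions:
 v(z) = C1*exp(-sqrt(2)*z)


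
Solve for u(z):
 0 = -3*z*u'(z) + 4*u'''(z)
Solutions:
 u(z) = C1 + Integral(C2*airyai(6^(1/3)*z/2) + C3*airybi(6^(1/3)*z/2), z)


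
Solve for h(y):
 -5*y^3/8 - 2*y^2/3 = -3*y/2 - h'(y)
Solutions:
 h(y) = C1 + 5*y^4/32 + 2*y^3/9 - 3*y^2/4


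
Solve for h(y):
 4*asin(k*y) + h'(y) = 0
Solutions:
 h(y) = C1 - 4*Piecewise((y*asin(k*y) + sqrt(-k^2*y^2 + 1)/k, Ne(k, 0)), (0, True))


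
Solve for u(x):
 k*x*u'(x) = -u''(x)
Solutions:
 u(x) = Piecewise((-sqrt(2)*sqrt(pi)*C1*erf(sqrt(2)*sqrt(k)*x/2)/(2*sqrt(k)) - C2, (k > 0) | (k < 0)), (-C1*x - C2, True))


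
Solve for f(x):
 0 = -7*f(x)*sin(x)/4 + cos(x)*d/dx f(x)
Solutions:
 f(x) = C1/cos(x)^(7/4)


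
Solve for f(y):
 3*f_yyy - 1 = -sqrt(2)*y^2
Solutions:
 f(y) = C1 + C2*y + C3*y^2 - sqrt(2)*y^5/180 + y^3/18


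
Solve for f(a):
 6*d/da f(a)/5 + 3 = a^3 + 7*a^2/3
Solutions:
 f(a) = C1 + 5*a^4/24 + 35*a^3/54 - 5*a/2


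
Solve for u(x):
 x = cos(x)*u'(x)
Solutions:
 u(x) = C1 + Integral(x/cos(x), x)


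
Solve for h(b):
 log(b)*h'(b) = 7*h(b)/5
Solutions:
 h(b) = C1*exp(7*li(b)/5)


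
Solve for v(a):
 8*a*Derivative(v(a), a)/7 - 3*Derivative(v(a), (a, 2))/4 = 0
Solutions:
 v(a) = C1 + C2*erfi(4*sqrt(21)*a/21)


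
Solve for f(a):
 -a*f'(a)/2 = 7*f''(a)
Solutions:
 f(a) = C1 + C2*erf(sqrt(7)*a/14)


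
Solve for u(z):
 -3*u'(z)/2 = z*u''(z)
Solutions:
 u(z) = C1 + C2/sqrt(z)


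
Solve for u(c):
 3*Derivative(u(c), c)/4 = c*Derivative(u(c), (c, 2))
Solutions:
 u(c) = C1 + C2*c^(7/4)


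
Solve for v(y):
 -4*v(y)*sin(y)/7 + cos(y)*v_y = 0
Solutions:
 v(y) = C1/cos(y)^(4/7)


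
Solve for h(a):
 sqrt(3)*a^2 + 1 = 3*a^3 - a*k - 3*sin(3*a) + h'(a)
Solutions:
 h(a) = C1 - 3*a^4/4 + sqrt(3)*a^3/3 + a^2*k/2 + a - cos(3*a)


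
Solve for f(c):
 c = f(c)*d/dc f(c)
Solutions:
 f(c) = -sqrt(C1 + c^2)
 f(c) = sqrt(C1 + c^2)


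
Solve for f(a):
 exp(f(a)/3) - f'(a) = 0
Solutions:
 f(a) = 3*log(-1/(C1 + a)) + 3*log(3)


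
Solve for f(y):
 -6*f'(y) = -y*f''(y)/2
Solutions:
 f(y) = C1 + C2*y^13


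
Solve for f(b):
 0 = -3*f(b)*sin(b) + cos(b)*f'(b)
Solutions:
 f(b) = C1/cos(b)^3


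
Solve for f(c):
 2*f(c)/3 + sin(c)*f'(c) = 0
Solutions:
 f(c) = C1*(cos(c) + 1)^(1/3)/(cos(c) - 1)^(1/3)


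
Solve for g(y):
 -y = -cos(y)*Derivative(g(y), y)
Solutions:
 g(y) = C1 + Integral(y/cos(y), y)


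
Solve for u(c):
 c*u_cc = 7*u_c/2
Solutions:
 u(c) = C1 + C2*c^(9/2)


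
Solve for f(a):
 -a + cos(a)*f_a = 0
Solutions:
 f(a) = C1 + Integral(a/cos(a), a)


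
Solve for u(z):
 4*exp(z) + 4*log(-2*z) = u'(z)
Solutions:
 u(z) = C1 + 4*z*log(-z) + 4*z*(-1 + log(2)) + 4*exp(z)


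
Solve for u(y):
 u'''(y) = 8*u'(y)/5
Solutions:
 u(y) = C1 + C2*exp(-2*sqrt(10)*y/5) + C3*exp(2*sqrt(10)*y/5)


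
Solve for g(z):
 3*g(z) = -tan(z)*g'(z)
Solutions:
 g(z) = C1/sin(z)^3


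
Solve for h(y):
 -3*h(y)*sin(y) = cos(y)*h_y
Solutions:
 h(y) = C1*cos(y)^3


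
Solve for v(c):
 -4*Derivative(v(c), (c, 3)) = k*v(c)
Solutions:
 v(c) = C1*exp(2^(1/3)*c*(-k)^(1/3)/2) + C2*exp(2^(1/3)*c*(-k)^(1/3)*(-1 + sqrt(3)*I)/4) + C3*exp(-2^(1/3)*c*(-k)^(1/3)*(1 + sqrt(3)*I)/4)


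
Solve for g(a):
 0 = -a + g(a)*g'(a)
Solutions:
 g(a) = -sqrt(C1 + a^2)
 g(a) = sqrt(C1 + a^2)


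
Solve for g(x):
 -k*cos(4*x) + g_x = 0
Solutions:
 g(x) = C1 + k*sin(4*x)/4


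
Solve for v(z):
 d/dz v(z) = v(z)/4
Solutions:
 v(z) = C1*exp(z/4)


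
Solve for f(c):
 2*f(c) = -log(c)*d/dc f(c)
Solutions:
 f(c) = C1*exp(-2*li(c))


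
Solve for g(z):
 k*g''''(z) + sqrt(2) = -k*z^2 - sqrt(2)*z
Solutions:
 g(z) = C1 + C2*z + C3*z^2 + C4*z^3 - z^6/360 - sqrt(2)*z^5/(120*k) - sqrt(2)*z^4/(24*k)


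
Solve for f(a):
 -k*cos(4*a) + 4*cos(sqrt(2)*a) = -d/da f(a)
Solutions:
 f(a) = C1 + k*sin(4*a)/4 - 2*sqrt(2)*sin(sqrt(2)*a)


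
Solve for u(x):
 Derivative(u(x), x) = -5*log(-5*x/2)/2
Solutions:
 u(x) = C1 - 5*x*log(-x)/2 + 5*x*(-log(5) + log(2) + 1)/2


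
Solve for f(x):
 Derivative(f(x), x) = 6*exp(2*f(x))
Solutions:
 f(x) = log(-sqrt(-1/(C1 + 6*x))) - log(2)/2
 f(x) = log(-1/(C1 + 6*x))/2 - log(2)/2


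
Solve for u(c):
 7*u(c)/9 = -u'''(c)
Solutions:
 u(c) = C3*exp(-21^(1/3)*c/3) + (C1*sin(3^(5/6)*7^(1/3)*c/6) + C2*cos(3^(5/6)*7^(1/3)*c/6))*exp(21^(1/3)*c/6)


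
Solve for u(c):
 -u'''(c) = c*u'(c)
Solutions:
 u(c) = C1 + Integral(C2*airyai(-c) + C3*airybi(-c), c)


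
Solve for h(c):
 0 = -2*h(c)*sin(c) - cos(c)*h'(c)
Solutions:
 h(c) = C1*cos(c)^2


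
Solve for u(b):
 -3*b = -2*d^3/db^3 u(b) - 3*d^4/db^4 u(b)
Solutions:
 u(b) = C1 + C2*b + C3*b^2 + C4*exp(-2*b/3) + b^4/16 - 3*b^3/8


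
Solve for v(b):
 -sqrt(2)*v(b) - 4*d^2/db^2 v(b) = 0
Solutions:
 v(b) = C1*sin(2^(1/4)*b/2) + C2*cos(2^(1/4)*b/2)


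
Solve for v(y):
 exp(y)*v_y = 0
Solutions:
 v(y) = C1


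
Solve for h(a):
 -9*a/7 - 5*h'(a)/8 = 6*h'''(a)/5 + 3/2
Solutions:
 h(a) = C1 + C2*sin(5*sqrt(3)*a/12) + C3*cos(5*sqrt(3)*a/12) - 36*a^2/35 - 12*a/5


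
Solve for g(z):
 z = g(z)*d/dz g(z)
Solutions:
 g(z) = -sqrt(C1 + z^2)
 g(z) = sqrt(C1 + z^2)


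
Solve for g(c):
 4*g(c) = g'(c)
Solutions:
 g(c) = C1*exp(4*c)


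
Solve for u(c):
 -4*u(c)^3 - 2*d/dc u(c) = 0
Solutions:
 u(c) = -sqrt(2)*sqrt(-1/(C1 - 2*c))/2
 u(c) = sqrt(2)*sqrt(-1/(C1 - 2*c))/2


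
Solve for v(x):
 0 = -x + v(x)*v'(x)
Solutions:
 v(x) = -sqrt(C1 + x^2)
 v(x) = sqrt(C1 + x^2)


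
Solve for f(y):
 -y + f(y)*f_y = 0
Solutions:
 f(y) = -sqrt(C1 + y^2)
 f(y) = sqrt(C1 + y^2)


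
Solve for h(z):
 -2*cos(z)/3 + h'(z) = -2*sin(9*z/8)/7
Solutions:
 h(z) = C1 + 2*sin(z)/3 + 16*cos(9*z/8)/63
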